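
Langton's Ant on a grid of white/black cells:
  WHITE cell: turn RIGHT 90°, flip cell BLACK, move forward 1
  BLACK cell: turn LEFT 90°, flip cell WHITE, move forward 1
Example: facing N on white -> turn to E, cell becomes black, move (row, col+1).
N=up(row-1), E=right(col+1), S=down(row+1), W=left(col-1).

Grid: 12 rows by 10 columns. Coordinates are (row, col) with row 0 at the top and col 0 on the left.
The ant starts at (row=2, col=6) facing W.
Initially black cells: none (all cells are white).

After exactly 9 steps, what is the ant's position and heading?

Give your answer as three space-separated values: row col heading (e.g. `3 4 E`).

Answer: 3 6 S

Derivation:
Step 1: on WHITE (2,6): turn R to N, flip to black, move to (1,6). |black|=1
Step 2: on WHITE (1,6): turn R to E, flip to black, move to (1,7). |black|=2
Step 3: on WHITE (1,7): turn R to S, flip to black, move to (2,7). |black|=3
Step 4: on WHITE (2,7): turn R to W, flip to black, move to (2,6). |black|=4
Step 5: on BLACK (2,6): turn L to S, flip to white, move to (3,6). |black|=3
Step 6: on WHITE (3,6): turn R to W, flip to black, move to (3,5). |black|=4
Step 7: on WHITE (3,5): turn R to N, flip to black, move to (2,5). |black|=5
Step 8: on WHITE (2,5): turn R to E, flip to black, move to (2,6). |black|=6
Step 9: on WHITE (2,6): turn R to S, flip to black, move to (3,6). |black|=7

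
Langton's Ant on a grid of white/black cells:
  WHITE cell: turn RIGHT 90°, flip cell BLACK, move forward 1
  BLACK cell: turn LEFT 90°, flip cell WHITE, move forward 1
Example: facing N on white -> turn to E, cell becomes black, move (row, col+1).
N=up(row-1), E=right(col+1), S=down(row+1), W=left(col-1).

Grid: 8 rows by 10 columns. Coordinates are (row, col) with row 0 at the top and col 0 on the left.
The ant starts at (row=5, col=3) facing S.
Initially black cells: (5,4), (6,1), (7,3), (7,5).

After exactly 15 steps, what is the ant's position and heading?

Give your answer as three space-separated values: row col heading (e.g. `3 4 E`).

Step 1: on WHITE (5,3): turn R to W, flip to black, move to (5,2). |black|=5
Step 2: on WHITE (5,2): turn R to N, flip to black, move to (4,2). |black|=6
Step 3: on WHITE (4,2): turn R to E, flip to black, move to (4,3). |black|=7
Step 4: on WHITE (4,3): turn R to S, flip to black, move to (5,3). |black|=8
Step 5: on BLACK (5,3): turn L to E, flip to white, move to (5,4). |black|=7
Step 6: on BLACK (5,4): turn L to N, flip to white, move to (4,4). |black|=6
Step 7: on WHITE (4,4): turn R to E, flip to black, move to (4,5). |black|=7
Step 8: on WHITE (4,5): turn R to S, flip to black, move to (5,5). |black|=8
Step 9: on WHITE (5,5): turn R to W, flip to black, move to (5,4). |black|=9
Step 10: on WHITE (5,4): turn R to N, flip to black, move to (4,4). |black|=10
Step 11: on BLACK (4,4): turn L to W, flip to white, move to (4,3). |black|=9
Step 12: on BLACK (4,3): turn L to S, flip to white, move to (5,3). |black|=8
Step 13: on WHITE (5,3): turn R to W, flip to black, move to (5,2). |black|=9
Step 14: on BLACK (5,2): turn L to S, flip to white, move to (6,2). |black|=8
Step 15: on WHITE (6,2): turn R to W, flip to black, move to (6,1). |black|=9

Answer: 6 1 W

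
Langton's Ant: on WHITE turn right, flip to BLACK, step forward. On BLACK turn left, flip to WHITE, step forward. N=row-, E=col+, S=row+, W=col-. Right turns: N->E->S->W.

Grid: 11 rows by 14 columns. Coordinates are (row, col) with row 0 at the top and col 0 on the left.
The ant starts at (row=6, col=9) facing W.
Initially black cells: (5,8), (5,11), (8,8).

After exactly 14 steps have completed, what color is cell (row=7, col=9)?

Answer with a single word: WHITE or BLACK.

Answer: BLACK

Derivation:
Step 1: on WHITE (6,9): turn R to N, flip to black, move to (5,9). |black|=4
Step 2: on WHITE (5,9): turn R to E, flip to black, move to (5,10). |black|=5
Step 3: on WHITE (5,10): turn R to S, flip to black, move to (6,10). |black|=6
Step 4: on WHITE (6,10): turn R to W, flip to black, move to (6,9). |black|=7
Step 5: on BLACK (6,9): turn L to S, flip to white, move to (7,9). |black|=6
Step 6: on WHITE (7,9): turn R to W, flip to black, move to (7,8). |black|=7
Step 7: on WHITE (7,8): turn R to N, flip to black, move to (6,8). |black|=8
Step 8: on WHITE (6,8): turn R to E, flip to black, move to (6,9). |black|=9
Step 9: on WHITE (6,9): turn R to S, flip to black, move to (7,9). |black|=10
Step 10: on BLACK (7,9): turn L to E, flip to white, move to (7,10). |black|=9
Step 11: on WHITE (7,10): turn R to S, flip to black, move to (8,10). |black|=10
Step 12: on WHITE (8,10): turn R to W, flip to black, move to (8,9). |black|=11
Step 13: on WHITE (8,9): turn R to N, flip to black, move to (7,9). |black|=12
Step 14: on WHITE (7,9): turn R to E, flip to black, move to (7,10). |black|=13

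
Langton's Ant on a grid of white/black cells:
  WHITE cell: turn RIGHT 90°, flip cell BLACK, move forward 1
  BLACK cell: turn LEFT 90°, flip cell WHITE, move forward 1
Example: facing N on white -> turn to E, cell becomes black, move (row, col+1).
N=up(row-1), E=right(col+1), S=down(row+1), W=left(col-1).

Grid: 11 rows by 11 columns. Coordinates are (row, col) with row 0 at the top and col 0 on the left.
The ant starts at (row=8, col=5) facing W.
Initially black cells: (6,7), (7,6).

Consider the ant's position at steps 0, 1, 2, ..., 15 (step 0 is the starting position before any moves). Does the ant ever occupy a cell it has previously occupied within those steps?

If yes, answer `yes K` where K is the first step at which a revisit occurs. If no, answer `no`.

Answer: yes 8

Derivation:
Step 1: on WHITE (8,5): turn R to N, flip to black, move to (7,5). |black|=3 — new cell
Step 2: on WHITE (7,5): turn R to E, flip to black, move to (7,6). |black|=4 — new cell
Step 3: on BLACK (7,6): turn L to N, flip to white, move to (6,6). |black|=3 — new cell
Step 4: on WHITE (6,6): turn R to E, flip to black, move to (6,7). |black|=4 — new cell
Step 5: on BLACK (6,7): turn L to N, flip to white, move to (5,7). |black|=3 — new cell
Step 6: on WHITE (5,7): turn R to E, flip to black, move to (5,8). |black|=4 — new cell
Step 7: on WHITE (5,8): turn R to S, flip to black, move to (6,8). |black|=5 — new cell
Step 8: on WHITE (6,8): turn R to W, flip to black, move to (6,7). |black|=6 — REVISIT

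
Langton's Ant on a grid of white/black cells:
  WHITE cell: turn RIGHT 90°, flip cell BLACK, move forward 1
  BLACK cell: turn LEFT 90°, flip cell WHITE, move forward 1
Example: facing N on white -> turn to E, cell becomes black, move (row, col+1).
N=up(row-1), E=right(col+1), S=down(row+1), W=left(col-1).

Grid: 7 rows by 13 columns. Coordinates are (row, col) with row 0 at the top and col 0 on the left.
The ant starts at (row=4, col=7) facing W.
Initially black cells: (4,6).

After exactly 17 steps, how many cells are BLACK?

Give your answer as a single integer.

Answer: 12

Derivation:
Step 1: on WHITE (4,7): turn R to N, flip to black, move to (3,7). |black|=2
Step 2: on WHITE (3,7): turn R to E, flip to black, move to (3,8). |black|=3
Step 3: on WHITE (3,8): turn R to S, flip to black, move to (4,8). |black|=4
Step 4: on WHITE (4,8): turn R to W, flip to black, move to (4,7). |black|=5
Step 5: on BLACK (4,7): turn L to S, flip to white, move to (5,7). |black|=4
Step 6: on WHITE (5,7): turn R to W, flip to black, move to (5,6). |black|=5
Step 7: on WHITE (5,6): turn R to N, flip to black, move to (4,6). |black|=6
Step 8: on BLACK (4,6): turn L to W, flip to white, move to (4,5). |black|=5
Step 9: on WHITE (4,5): turn R to N, flip to black, move to (3,5). |black|=6
Step 10: on WHITE (3,5): turn R to E, flip to black, move to (3,6). |black|=7
Step 11: on WHITE (3,6): turn R to S, flip to black, move to (4,6). |black|=8
Step 12: on WHITE (4,6): turn R to W, flip to black, move to (4,5). |black|=9
Step 13: on BLACK (4,5): turn L to S, flip to white, move to (5,5). |black|=8
Step 14: on WHITE (5,5): turn R to W, flip to black, move to (5,4). |black|=9
Step 15: on WHITE (5,4): turn R to N, flip to black, move to (4,4). |black|=10
Step 16: on WHITE (4,4): turn R to E, flip to black, move to (4,5). |black|=11
Step 17: on WHITE (4,5): turn R to S, flip to black, move to (5,5). |black|=12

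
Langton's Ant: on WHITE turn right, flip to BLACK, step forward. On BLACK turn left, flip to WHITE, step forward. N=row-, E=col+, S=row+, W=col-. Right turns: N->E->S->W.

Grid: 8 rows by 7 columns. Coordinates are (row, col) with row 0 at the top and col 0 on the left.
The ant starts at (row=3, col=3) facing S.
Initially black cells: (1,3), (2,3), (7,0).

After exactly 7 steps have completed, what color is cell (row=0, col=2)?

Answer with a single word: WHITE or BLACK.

Answer: BLACK

Derivation:
Step 1: on WHITE (3,3): turn R to W, flip to black, move to (3,2). |black|=4
Step 2: on WHITE (3,2): turn R to N, flip to black, move to (2,2). |black|=5
Step 3: on WHITE (2,2): turn R to E, flip to black, move to (2,3). |black|=6
Step 4: on BLACK (2,3): turn L to N, flip to white, move to (1,3). |black|=5
Step 5: on BLACK (1,3): turn L to W, flip to white, move to (1,2). |black|=4
Step 6: on WHITE (1,2): turn R to N, flip to black, move to (0,2). |black|=5
Step 7: on WHITE (0,2): turn R to E, flip to black, move to (0,3). |black|=6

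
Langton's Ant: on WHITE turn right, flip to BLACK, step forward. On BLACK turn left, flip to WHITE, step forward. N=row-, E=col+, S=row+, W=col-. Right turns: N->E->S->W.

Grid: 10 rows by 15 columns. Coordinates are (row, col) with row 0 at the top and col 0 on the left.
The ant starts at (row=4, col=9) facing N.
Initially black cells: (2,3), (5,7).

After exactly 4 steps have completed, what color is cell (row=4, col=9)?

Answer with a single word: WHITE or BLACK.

Answer: BLACK

Derivation:
Step 1: on WHITE (4,9): turn R to E, flip to black, move to (4,10). |black|=3
Step 2: on WHITE (4,10): turn R to S, flip to black, move to (5,10). |black|=4
Step 3: on WHITE (5,10): turn R to W, flip to black, move to (5,9). |black|=5
Step 4: on WHITE (5,9): turn R to N, flip to black, move to (4,9). |black|=6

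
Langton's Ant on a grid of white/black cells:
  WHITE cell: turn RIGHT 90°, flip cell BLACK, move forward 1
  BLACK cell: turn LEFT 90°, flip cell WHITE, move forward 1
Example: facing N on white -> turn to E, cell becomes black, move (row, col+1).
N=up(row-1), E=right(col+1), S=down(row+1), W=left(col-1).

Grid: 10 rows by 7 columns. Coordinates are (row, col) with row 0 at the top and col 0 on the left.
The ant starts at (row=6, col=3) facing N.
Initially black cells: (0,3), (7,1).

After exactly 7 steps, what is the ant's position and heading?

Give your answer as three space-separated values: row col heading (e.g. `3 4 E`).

Step 1: on WHITE (6,3): turn R to E, flip to black, move to (6,4). |black|=3
Step 2: on WHITE (6,4): turn R to S, flip to black, move to (7,4). |black|=4
Step 3: on WHITE (7,4): turn R to W, flip to black, move to (7,3). |black|=5
Step 4: on WHITE (7,3): turn R to N, flip to black, move to (6,3). |black|=6
Step 5: on BLACK (6,3): turn L to W, flip to white, move to (6,2). |black|=5
Step 6: on WHITE (6,2): turn R to N, flip to black, move to (5,2). |black|=6
Step 7: on WHITE (5,2): turn R to E, flip to black, move to (5,3). |black|=7

Answer: 5 3 E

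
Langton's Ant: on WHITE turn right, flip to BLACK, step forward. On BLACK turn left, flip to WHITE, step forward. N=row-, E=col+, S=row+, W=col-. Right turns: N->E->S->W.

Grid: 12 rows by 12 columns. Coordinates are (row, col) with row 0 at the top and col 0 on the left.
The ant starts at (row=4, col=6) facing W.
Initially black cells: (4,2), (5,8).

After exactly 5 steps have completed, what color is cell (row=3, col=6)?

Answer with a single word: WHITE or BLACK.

Answer: BLACK

Derivation:
Step 1: on WHITE (4,6): turn R to N, flip to black, move to (3,6). |black|=3
Step 2: on WHITE (3,6): turn R to E, flip to black, move to (3,7). |black|=4
Step 3: on WHITE (3,7): turn R to S, flip to black, move to (4,7). |black|=5
Step 4: on WHITE (4,7): turn R to W, flip to black, move to (4,6). |black|=6
Step 5: on BLACK (4,6): turn L to S, flip to white, move to (5,6). |black|=5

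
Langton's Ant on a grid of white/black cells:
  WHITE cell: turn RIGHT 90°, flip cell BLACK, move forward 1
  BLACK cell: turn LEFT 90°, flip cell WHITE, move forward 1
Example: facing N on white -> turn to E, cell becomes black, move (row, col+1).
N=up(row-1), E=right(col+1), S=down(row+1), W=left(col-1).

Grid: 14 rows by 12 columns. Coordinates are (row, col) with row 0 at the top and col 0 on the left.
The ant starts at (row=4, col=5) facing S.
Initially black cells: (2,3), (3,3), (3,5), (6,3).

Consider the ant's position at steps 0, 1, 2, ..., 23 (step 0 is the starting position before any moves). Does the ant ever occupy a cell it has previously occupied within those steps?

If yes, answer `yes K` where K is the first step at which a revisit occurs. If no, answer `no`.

Answer: yes 7

Derivation:
Step 1: on WHITE (4,5): turn R to W, flip to black, move to (4,4). |black|=5 — new cell
Step 2: on WHITE (4,4): turn R to N, flip to black, move to (3,4). |black|=6 — new cell
Step 3: on WHITE (3,4): turn R to E, flip to black, move to (3,5). |black|=7 — new cell
Step 4: on BLACK (3,5): turn L to N, flip to white, move to (2,5). |black|=6 — new cell
Step 5: on WHITE (2,5): turn R to E, flip to black, move to (2,6). |black|=7 — new cell
Step 6: on WHITE (2,6): turn R to S, flip to black, move to (3,6). |black|=8 — new cell
Step 7: on WHITE (3,6): turn R to W, flip to black, move to (3,5). |black|=9 — REVISIT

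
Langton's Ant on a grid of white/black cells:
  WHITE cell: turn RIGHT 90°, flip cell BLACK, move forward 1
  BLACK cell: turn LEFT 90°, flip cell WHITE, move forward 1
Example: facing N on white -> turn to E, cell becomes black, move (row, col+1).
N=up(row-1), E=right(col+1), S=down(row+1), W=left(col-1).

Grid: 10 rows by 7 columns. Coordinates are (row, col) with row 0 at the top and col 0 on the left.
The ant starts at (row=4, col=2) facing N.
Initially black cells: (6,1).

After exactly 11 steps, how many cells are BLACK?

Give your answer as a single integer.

Answer: 8

Derivation:
Step 1: on WHITE (4,2): turn R to E, flip to black, move to (4,3). |black|=2
Step 2: on WHITE (4,3): turn R to S, flip to black, move to (5,3). |black|=3
Step 3: on WHITE (5,3): turn R to W, flip to black, move to (5,2). |black|=4
Step 4: on WHITE (5,2): turn R to N, flip to black, move to (4,2). |black|=5
Step 5: on BLACK (4,2): turn L to W, flip to white, move to (4,1). |black|=4
Step 6: on WHITE (4,1): turn R to N, flip to black, move to (3,1). |black|=5
Step 7: on WHITE (3,1): turn R to E, flip to black, move to (3,2). |black|=6
Step 8: on WHITE (3,2): turn R to S, flip to black, move to (4,2). |black|=7
Step 9: on WHITE (4,2): turn R to W, flip to black, move to (4,1). |black|=8
Step 10: on BLACK (4,1): turn L to S, flip to white, move to (5,1). |black|=7
Step 11: on WHITE (5,1): turn R to W, flip to black, move to (5,0). |black|=8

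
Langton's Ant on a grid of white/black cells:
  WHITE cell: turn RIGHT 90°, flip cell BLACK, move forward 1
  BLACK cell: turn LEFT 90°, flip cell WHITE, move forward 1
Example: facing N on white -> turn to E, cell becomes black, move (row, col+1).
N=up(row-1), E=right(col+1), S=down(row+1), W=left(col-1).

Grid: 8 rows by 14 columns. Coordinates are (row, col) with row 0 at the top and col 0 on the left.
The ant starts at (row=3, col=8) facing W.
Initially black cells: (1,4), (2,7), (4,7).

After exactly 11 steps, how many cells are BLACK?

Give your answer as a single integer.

Answer: 10

Derivation:
Step 1: on WHITE (3,8): turn R to N, flip to black, move to (2,8). |black|=4
Step 2: on WHITE (2,8): turn R to E, flip to black, move to (2,9). |black|=5
Step 3: on WHITE (2,9): turn R to S, flip to black, move to (3,9). |black|=6
Step 4: on WHITE (3,9): turn R to W, flip to black, move to (3,8). |black|=7
Step 5: on BLACK (3,8): turn L to S, flip to white, move to (4,8). |black|=6
Step 6: on WHITE (4,8): turn R to W, flip to black, move to (4,7). |black|=7
Step 7: on BLACK (4,7): turn L to S, flip to white, move to (5,7). |black|=6
Step 8: on WHITE (5,7): turn R to W, flip to black, move to (5,6). |black|=7
Step 9: on WHITE (5,6): turn R to N, flip to black, move to (4,6). |black|=8
Step 10: on WHITE (4,6): turn R to E, flip to black, move to (4,7). |black|=9
Step 11: on WHITE (4,7): turn R to S, flip to black, move to (5,7). |black|=10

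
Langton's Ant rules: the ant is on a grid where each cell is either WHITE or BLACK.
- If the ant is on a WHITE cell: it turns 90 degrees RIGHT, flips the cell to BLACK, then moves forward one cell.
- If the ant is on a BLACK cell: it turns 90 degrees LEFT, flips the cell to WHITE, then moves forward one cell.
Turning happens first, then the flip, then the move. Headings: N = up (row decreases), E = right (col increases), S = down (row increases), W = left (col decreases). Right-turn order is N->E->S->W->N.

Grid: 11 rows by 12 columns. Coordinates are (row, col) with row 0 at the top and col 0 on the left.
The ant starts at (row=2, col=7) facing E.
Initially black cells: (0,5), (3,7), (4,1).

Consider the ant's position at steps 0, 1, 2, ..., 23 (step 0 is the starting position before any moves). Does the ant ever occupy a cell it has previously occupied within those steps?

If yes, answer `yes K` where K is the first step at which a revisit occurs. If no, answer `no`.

Answer: yes 5

Derivation:
Step 1: on WHITE (2,7): turn R to S, flip to black, move to (3,7). |black|=4 — new cell
Step 2: on BLACK (3,7): turn L to E, flip to white, move to (3,8). |black|=3 — new cell
Step 3: on WHITE (3,8): turn R to S, flip to black, move to (4,8). |black|=4 — new cell
Step 4: on WHITE (4,8): turn R to W, flip to black, move to (4,7). |black|=5 — new cell
Step 5: on WHITE (4,7): turn R to N, flip to black, move to (3,7). |black|=6 — REVISIT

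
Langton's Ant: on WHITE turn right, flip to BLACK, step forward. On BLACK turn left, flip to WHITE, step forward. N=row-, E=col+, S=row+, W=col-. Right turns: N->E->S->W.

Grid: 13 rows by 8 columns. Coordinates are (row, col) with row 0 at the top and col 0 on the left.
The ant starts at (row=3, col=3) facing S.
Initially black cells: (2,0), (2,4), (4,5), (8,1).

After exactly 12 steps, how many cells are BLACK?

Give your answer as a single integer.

Step 1: on WHITE (3,3): turn R to W, flip to black, move to (3,2). |black|=5
Step 2: on WHITE (3,2): turn R to N, flip to black, move to (2,2). |black|=6
Step 3: on WHITE (2,2): turn R to E, flip to black, move to (2,3). |black|=7
Step 4: on WHITE (2,3): turn R to S, flip to black, move to (3,3). |black|=8
Step 5: on BLACK (3,3): turn L to E, flip to white, move to (3,4). |black|=7
Step 6: on WHITE (3,4): turn R to S, flip to black, move to (4,4). |black|=8
Step 7: on WHITE (4,4): turn R to W, flip to black, move to (4,3). |black|=9
Step 8: on WHITE (4,3): turn R to N, flip to black, move to (3,3). |black|=10
Step 9: on WHITE (3,3): turn R to E, flip to black, move to (3,4). |black|=11
Step 10: on BLACK (3,4): turn L to N, flip to white, move to (2,4). |black|=10
Step 11: on BLACK (2,4): turn L to W, flip to white, move to (2,3). |black|=9
Step 12: on BLACK (2,3): turn L to S, flip to white, move to (3,3). |black|=8

Answer: 8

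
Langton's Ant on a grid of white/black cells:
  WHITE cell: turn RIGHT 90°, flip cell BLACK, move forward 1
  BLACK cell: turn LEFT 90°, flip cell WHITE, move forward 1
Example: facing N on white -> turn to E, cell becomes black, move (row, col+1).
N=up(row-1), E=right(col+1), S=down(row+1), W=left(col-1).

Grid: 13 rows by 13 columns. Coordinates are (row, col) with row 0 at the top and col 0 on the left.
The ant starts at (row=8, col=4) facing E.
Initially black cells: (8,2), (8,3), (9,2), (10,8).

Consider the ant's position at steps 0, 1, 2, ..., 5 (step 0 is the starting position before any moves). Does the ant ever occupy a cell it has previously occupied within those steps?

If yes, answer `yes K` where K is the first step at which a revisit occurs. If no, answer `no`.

Answer: no

Derivation:
Step 1: on WHITE (8,4): turn R to S, flip to black, move to (9,4). |black|=5 — new cell
Step 2: on WHITE (9,4): turn R to W, flip to black, move to (9,3). |black|=6 — new cell
Step 3: on WHITE (9,3): turn R to N, flip to black, move to (8,3). |black|=7 — new cell
Step 4: on BLACK (8,3): turn L to W, flip to white, move to (8,2). |black|=6 — new cell
Step 5: on BLACK (8,2): turn L to S, flip to white, move to (9,2). |black|=5 — new cell
No revisit within 5 steps.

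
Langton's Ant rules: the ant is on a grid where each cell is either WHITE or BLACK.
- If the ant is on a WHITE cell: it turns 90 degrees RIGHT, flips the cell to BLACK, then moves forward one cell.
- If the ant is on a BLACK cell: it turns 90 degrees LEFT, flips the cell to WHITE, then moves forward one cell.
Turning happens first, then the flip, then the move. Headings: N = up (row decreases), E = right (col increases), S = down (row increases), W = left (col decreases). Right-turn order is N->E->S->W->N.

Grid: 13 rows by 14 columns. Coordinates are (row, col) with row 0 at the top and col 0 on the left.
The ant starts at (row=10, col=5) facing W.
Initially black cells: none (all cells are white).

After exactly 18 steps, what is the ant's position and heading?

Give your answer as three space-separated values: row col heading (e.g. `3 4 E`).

Answer: 11 6 E

Derivation:
Step 1: on WHITE (10,5): turn R to N, flip to black, move to (9,5). |black|=1
Step 2: on WHITE (9,5): turn R to E, flip to black, move to (9,6). |black|=2
Step 3: on WHITE (9,6): turn R to S, flip to black, move to (10,6). |black|=3
Step 4: on WHITE (10,6): turn R to W, flip to black, move to (10,5). |black|=4
Step 5: on BLACK (10,5): turn L to S, flip to white, move to (11,5). |black|=3
Step 6: on WHITE (11,5): turn R to W, flip to black, move to (11,4). |black|=4
Step 7: on WHITE (11,4): turn R to N, flip to black, move to (10,4). |black|=5
Step 8: on WHITE (10,4): turn R to E, flip to black, move to (10,5). |black|=6
Step 9: on WHITE (10,5): turn R to S, flip to black, move to (11,5). |black|=7
Step 10: on BLACK (11,5): turn L to E, flip to white, move to (11,6). |black|=6
Step 11: on WHITE (11,6): turn R to S, flip to black, move to (12,6). |black|=7
Step 12: on WHITE (12,6): turn R to W, flip to black, move to (12,5). |black|=8
Step 13: on WHITE (12,5): turn R to N, flip to black, move to (11,5). |black|=9
Step 14: on WHITE (11,5): turn R to E, flip to black, move to (11,6). |black|=10
Step 15: on BLACK (11,6): turn L to N, flip to white, move to (10,6). |black|=9
Step 16: on BLACK (10,6): turn L to W, flip to white, move to (10,5). |black|=8
Step 17: on BLACK (10,5): turn L to S, flip to white, move to (11,5). |black|=7
Step 18: on BLACK (11,5): turn L to E, flip to white, move to (11,6). |black|=6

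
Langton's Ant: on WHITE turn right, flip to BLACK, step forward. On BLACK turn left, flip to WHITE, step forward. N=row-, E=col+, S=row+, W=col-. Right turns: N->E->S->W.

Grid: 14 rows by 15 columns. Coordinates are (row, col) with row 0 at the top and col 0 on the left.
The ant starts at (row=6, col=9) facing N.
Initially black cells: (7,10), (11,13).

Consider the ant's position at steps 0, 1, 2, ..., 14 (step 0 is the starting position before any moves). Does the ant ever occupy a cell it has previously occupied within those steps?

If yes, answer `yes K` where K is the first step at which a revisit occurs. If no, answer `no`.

Answer: yes 6

Derivation:
Step 1: on WHITE (6,9): turn R to E, flip to black, move to (6,10). |black|=3 — new cell
Step 2: on WHITE (6,10): turn R to S, flip to black, move to (7,10). |black|=4 — new cell
Step 3: on BLACK (7,10): turn L to E, flip to white, move to (7,11). |black|=3 — new cell
Step 4: on WHITE (7,11): turn R to S, flip to black, move to (8,11). |black|=4 — new cell
Step 5: on WHITE (8,11): turn R to W, flip to black, move to (8,10). |black|=5 — new cell
Step 6: on WHITE (8,10): turn R to N, flip to black, move to (7,10). |black|=6 — REVISIT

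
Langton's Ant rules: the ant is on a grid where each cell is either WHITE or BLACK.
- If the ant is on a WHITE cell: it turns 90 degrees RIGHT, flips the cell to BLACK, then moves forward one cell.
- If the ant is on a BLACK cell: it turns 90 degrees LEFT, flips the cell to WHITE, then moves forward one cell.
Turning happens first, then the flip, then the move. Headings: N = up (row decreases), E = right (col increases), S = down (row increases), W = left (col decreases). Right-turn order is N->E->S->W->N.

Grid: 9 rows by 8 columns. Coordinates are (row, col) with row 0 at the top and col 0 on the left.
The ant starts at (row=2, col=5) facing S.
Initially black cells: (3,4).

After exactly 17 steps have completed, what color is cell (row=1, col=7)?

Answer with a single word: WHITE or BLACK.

Answer: BLACK

Derivation:
Step 1: on WHITE (2,5): turn R to W, flip to black, move to (2,4). |black|=2
Step 2: on WHITE (2,4): turn R to N, flip to black, move to (1,4). |black|=3
Step 3: on WHITE (1,4): turn R to E, flip to black, move to (1,5). |black|=4
Step 4: on WHITE (1,5): turn R to S, flip to black, move to (2,5). |black|=5
Step 5: on BLACK (2,5): turn L to E, flip to white, move to (2,6). |black|=4
Step 6: on WHITE (2,6): turn R to S, flip to black, move to (3,6). |black|=5
Step 7: on WHITE (3,6): turn R to W, flip to black, move to (3,5). |black|=6
Step 8: on WHITE (3,5): turn R to N, flip to black, move to (2,5). |black|=7
Step 9: on WHITE (2,5): turn R to E, flip to black, move to (2,6). |black|=8
Step 10: on BLACK (2,6): turn L to N, flip to white, move to (1,6). |black|=7
Step 11: on WHITE (1,6): turn R to E, flip to black, move to (1,7). |black|=8
Step 12: on WHITE (1,7): turn R to S, flip to black, move to (2,7). |black|=9
Step 13: on WHITE (2,7): turn R to W, flip to black, move to (2,6). |black|=10
Step 14: on WHITE (2,6): turn R to N, flip to black, move to (1,6). |black|=11
Step 15: on BLACK (1,6): turn L to W, flip to white, move to (1,5). |black|=10
Step 16: on BLACK (1,5): turn L to S, flip to white, move to (2,5). |black|=9
Step 17: on BLACK (2,5): turn L to E, flip to white, move to (2,6). |black|=8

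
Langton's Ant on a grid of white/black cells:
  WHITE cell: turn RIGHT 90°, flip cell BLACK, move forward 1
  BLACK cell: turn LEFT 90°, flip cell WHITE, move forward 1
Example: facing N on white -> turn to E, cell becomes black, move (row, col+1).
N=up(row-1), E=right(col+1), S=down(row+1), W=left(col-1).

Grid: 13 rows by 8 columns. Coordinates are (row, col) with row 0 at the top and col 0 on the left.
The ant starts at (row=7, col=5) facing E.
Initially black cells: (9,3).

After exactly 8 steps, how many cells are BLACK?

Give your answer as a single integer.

Answer: 7

Derivation:
Step 1: on WHITE (7,5): turn R to S, flip to black, move to (8,5). |black|=2
Step 2: on WHITE (8,5): turn R to W, flip to black, move to (8,4). |black|=3
Step 3: on WHITE (8,4): turn R to N, flip to black, move to (7,4). |black|=4
Step 4: on WHITE (7,4): turn R to E, flip to black, move to (7,5). |black|=5
Step 5: on BLACK (7,5): turn L to N, flip to white, move to (6,5). |black|=4
Step 6: on WHITE (6,5): turn R to E, flip to black, move to (6,6). |black|=5
Step 7: on WHITE (6,6): turn R to S, flip to black, move to (7,6). |black|=6
Step 8: on WHITE (7,6): turn R to W, flip to black, move to (7,5). |black|=7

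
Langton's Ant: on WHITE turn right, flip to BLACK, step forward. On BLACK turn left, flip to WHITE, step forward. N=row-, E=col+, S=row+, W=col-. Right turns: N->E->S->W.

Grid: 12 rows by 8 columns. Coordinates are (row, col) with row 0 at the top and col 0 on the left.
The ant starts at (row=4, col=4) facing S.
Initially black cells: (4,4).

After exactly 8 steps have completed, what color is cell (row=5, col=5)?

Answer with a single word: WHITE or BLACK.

Answer: BLACK

Derivation:
Step 1: on BLACK (4,4): turn L to E, flip to white, move to (4,5). |black|=0
Step 2: on WHITE (4,5): turn R to S, flip to black, move to (5,5). |black|=1
Step 3: on WHITE (5,5): turn R to W, flip to black, move to (5,4). |black|=2
Step 4: on WHITE (5,4): turn R to N, flip to black, move to (4,4). |black|=3
Step 5: on WHITE (4,4): turn R to E, flip to black, move to (4,5). |black|=4
Step 6: on BLACK (4,5): turn L to N, flip to white, move to (3,5). |black|=3
Step 7: on WHITE (3,5): turn R to E, flip to black, move to (3,6). |black|=4
Step 8: on WHITE (3,6): turn R to S, flip to black, move to (4,6). |black|=5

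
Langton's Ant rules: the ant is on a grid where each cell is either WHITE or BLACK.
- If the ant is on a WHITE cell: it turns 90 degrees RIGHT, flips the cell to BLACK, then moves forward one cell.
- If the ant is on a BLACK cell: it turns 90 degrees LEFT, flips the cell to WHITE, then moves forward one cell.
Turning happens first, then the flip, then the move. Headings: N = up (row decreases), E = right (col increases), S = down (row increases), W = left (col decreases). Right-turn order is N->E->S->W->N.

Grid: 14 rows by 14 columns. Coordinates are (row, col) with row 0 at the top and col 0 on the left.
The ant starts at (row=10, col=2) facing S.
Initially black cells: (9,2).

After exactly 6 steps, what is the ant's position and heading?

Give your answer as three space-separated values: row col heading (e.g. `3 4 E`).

Step 1: on WHITE (10,2): turn R to W, flip to black, move to (10,1). |black|=2
Step 2: on WHITE (10,1): turn R to N, flip to black, move to (9,1). |black|=3
Step 3: on WHITE (9,1): turn R to E, flip to black, move to (9,2). |black|=4
Step 4: on BLACK (9,2): turn L to N, flip to white, move to (8,2). |black|=3
Step 5: on WHITE (8,2): turn R to E, flip to black, move to (8,3). |black|=4
Step 6: on WHITE (8,3): turn R to S, flip to black, move to (9,3). |black|=5

Answer: 9 3 S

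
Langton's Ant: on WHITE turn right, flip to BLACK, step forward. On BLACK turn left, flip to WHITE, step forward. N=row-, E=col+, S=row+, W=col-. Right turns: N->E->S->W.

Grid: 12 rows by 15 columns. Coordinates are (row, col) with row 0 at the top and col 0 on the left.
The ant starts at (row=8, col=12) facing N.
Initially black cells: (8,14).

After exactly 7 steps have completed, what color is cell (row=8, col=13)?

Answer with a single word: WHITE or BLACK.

Step 1: on WHITE (8,12): turn R to E, flip to black, move to (8,13). |black|=2
Step 2: on WHITE (8,13): turn R to S, flip to black, move to (9,13). |black|=3
Step 3: on WHITE (9,13): turn R to W, flip to black, move to (9,12). |black|=4
Step 4: on WHITE (9,12): turn R to N, flip to black, move to (8,12). |black|=5
Step 5: on BLACK (8,12): turn L to W, flip to white, move to (8,11). |black|=4
Step 6: on WHITE (8,11): turn R to N, flip to black, move to (7,11). |black|=5
Step 7: on WHITE (7,11): turn R to E, flip to black, move to (7,12). |black|=6

Answer: BLACK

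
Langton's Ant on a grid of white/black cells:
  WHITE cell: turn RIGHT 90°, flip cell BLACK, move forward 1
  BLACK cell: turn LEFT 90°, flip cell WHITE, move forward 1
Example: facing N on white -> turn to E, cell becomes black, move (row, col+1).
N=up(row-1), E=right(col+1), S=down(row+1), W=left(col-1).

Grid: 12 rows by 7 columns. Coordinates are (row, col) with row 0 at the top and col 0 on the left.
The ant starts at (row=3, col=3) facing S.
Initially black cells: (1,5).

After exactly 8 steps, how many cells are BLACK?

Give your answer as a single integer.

Step 1: on WHITE (3,3): turn R to W, flip to black, move to (3,2). |black|=2
Step 2: on WHITE (3,2): turn R to N, flip to black, move to (2,2). |black|=3
Step 3: on WHITE (2,2): turn R to E, flip to black, move to (2,3). |black|=4
Step 4: on WHITE (2,3): turn R to S, flip to black, move to (3,3). |black|=5
Step 5: on BLACK (3,3): turn L to E, flip to white, move to (3,4). |black|=4
Step 6: on WHITE (3,4): turn R to S, flip to black, move to (4,4). |black|=5
Step 7: on WHITE (4,4): turn R to W, flip to black, move to (4,3). |black|=6
Step 8: on WHITE (4,3): turn R to N, flip to black, move to (3,3). |black|=7

Answer: 7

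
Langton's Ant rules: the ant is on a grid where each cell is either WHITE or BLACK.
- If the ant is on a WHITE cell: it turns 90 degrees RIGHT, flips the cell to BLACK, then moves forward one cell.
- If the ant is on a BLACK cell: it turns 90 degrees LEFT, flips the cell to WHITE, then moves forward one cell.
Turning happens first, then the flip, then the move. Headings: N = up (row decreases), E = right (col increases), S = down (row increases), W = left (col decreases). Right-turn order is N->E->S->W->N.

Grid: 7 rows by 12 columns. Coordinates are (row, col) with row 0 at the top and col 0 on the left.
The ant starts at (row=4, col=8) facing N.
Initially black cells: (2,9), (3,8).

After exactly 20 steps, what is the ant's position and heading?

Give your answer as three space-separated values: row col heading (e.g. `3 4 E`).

Answer: 2 8 S

Derivation:
Step 1: on WHITE (4,8): turn R to E, flip to black, move to (4,9). |black|=3
Step 2: on WHITE (4,9): turn R to S, flip to black, move to (5,9). |black|=4
Step 3: on WHITE (5,9): turn R to W, flip to black, move to (5,8). |black|=5
Step 4: on WHITE (5,8): turn R to N, flip to black, move to (4,8). |black|=6
Step 5: on BLACK (4,8): turn L to W, flip to white, move to (4,7). |black|=5
Step 6: on WHITE (4,7): turn R to N, flip to black, move to (3,7). |black|=6
Step 7: on WHITE (3,7): turn R to E, flip to black, move to (3,8). |black|=7
Step 8: on BLACK (3,8): turn L to N, flip to white, move to (2,8). |black|=6
Step 9: on WHITE (2,8): turn R to E, flip to black, move to (2,9). |black|=7
Step 10: on BLACK (2,9): turn L to N, flip to white, move to (1,9). |black|=6
Step 11: on WHITE (1,9): turn R to E, flip to black, move to (1,10). |black|=7
Step 12: on WHITE (1,10): turn R to S, flip to black, move to (2,10). |black|=8
Step 13: on WHITE (2,10): turn R to W, flip to black, move to (2,9). |black|=9
Step 14: on WHITE (2,9): turn R to N, flip to black, move to (1,9). |black|=10
Step 15: on BLACK (1,9): turn L to W, flip to white, move to (1,8). |black|=9
Step 16: on WHITE (1,8): turn R to N, flip to black, move to (0,8). |black|=10
Step 17: on WHITE (0,8): turn R to E, flip to black, move to (0,9). |black|=11
Step 18: on WHITE (0,9): turn R to S, flip to black, move to (1,9). |black|=12
Step 19: on WHITE (1,9): turn R to W, flip to black, move to (1,8). |black|=13
Step 20: on BLACK (1,8): turn L to S, flip to white, move to (2,8). |black|=12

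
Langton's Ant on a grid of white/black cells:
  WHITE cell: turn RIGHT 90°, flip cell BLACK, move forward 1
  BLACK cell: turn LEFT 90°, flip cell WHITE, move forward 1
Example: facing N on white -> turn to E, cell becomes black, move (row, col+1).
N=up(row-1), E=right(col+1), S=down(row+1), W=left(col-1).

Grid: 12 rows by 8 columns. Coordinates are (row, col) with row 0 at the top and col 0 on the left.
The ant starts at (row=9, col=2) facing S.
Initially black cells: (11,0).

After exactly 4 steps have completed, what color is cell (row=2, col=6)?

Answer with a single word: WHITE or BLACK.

Step 1: on WHITE (9,2): turn R to W, flip to black, move to (9,1). |black|=2
Step 2: on WHITE (9,1): turn R to N, flip to black, move to (8,1). |black|=3
Step 3: on WHITE (8,1): turn R to E, flip to black, move to (8,2). |black|=4
Step 4: on WHITE (8,2): turn R to S, flip to black, move to (9,2). |black|=5

Answer: WHITE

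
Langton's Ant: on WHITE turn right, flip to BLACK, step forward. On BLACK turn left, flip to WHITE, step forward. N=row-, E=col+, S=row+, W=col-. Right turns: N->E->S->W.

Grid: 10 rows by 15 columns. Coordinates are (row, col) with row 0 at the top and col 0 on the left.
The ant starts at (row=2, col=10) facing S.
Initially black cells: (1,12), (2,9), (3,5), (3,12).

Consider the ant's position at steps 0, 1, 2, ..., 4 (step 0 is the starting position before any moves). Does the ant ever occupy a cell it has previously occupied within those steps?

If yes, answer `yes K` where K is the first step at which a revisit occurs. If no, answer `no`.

Answer: no

Derivation:
Step 1: on WHITE (2,10): turn R to W, flip to black, move to (2,9). |black|=5 — new cell
Step 2: on BLACK (2,9): turn L to S, flip to white, move to (3,9). |black|=4 — new cell
Step 3: on WHITE (3,9): turn R to W, flip to black, move to (3,8). |black|=5 — new cell
Step 4: on WHITE (3,8): turn R to N, flip to black, move to (2,8). |black|=6 — new cell
No revisit within 4 steps.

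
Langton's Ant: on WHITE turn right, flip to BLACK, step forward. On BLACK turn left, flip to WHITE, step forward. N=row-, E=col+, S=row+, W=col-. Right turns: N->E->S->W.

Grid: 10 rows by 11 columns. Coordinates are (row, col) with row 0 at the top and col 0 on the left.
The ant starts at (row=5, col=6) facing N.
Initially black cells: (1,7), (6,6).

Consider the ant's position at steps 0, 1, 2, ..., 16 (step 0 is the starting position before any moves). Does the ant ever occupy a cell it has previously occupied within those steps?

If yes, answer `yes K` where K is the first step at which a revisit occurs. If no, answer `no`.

Answer: yes 7

Derivation:
Step 1: on WHITE (5,6): turn R to E, flip to black, move to (5,7). |black|=3 — new cell
Step 2: on WHITE (5,7): turn R to S, flip to black, move to (6,7). |black|=4 — new cell
Step 3: on WHITE (6,7): turn R to W, flip to black, move to (6,6). |black|=5 — new cell
Step 4: on BLACK (6,6): turn L to S, flip to white, move to (7,6). |black|=4 — new cell
Step 5: on WHITE (7,6): turn R to W, flip to black, move to (7,5). |black|=5 — new cell
Step 6: on WHITE (7,5): turn R to N, flip to black, move to (6,5). |black|=6 — new cell
Step 7: on WHITE (6,5): turn R to E, flip to black, move to (6,6). |black|=7 — REVISIT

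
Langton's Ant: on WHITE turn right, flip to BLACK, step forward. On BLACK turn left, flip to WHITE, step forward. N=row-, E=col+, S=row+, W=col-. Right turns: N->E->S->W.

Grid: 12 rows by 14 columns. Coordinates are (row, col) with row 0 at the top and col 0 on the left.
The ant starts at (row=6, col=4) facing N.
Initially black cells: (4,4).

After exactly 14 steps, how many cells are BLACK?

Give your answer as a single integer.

Step 1: on WHITE (6,4): turn R to E, flip to black, move to (6,5). |black|=2
Step 2: on WHITE (6,5): turn R to S, flip to black, move to (7,5). |black|=3
Step 3: on WHITE (7,5): turn R to W, flip to black, move to (7,4). |black|=4
Step 4: on WHITE (7,4): turn R to N, flip to black, move to (6,4). |black|=5
Step 5: on BLACK (6,4): turn L to W, flip to white, move to (6,3). |black|=4
Step 6: on WHITE (6,3): turn R to N, flip to black, move to (5,3). |black|=5
Step 7: on WHITE (5,3): turn R to E, flip to black, move to (5,4). |black|=6
Step 8: on WHITE (5,4): turn R to S, flip to black, move to (6,4). |black|=7
Step 9: on WHITE (6,4): turn R to W, flip to black, move to (6,3). |black|=8
Step 10: on BLACK (6,3): turn L to S, flip to white, move to (7,3). |black|=7
Step 11: on WHITE (7,3): turn R to W, flip to black, move to (7,2). |black|=8
Step 12: on WHITE (7,2): turn R to N, flip to black, move to (6,2). |black|=9
Step 13: on WHITE (6,2): turn R to E, flip to black, move to (6,3). |black|=10
Step 14: on WHITE (6,3): turn R to S, flip to black, move to (7,3). |black|=11

Answer: 11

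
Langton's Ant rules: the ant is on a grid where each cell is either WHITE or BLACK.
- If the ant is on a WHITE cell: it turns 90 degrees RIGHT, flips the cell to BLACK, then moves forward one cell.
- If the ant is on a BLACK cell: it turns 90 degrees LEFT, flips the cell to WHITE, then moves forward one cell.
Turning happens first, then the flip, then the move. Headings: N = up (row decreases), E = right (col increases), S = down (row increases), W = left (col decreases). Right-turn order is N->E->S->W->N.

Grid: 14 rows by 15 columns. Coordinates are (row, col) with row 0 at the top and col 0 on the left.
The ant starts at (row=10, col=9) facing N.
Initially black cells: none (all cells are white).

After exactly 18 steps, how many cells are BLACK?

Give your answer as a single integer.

Step 1: on WHITE (10,9): turn R to E, flip to black, move to (10,10). |black|=1
Step 2: on WHITE (10,10): turn R to S, flip to black, move to (11,10). |black|=2
Step 3: on WHITE (11,10): turn R to W, flip to black, move to (11,9). |black|=3
Step 4: on WHITE (11,9): turn R to N, flip to black, move to (10,9). |black|=4
Step 5: on BLACK (10,9): turn L to W, flip to white, move to (10,8). |black|=3
Step 6: on WHITE (10,8): turn R to N, flip to black, move to (9,8). |black|=4
Step 7: on WHITE (9,8): turn R to E, flip to black, move to (9,9). |black|=5
Step 8: on WHITE (9,9): turn R to S, flip to black, move to (10,9). |black|=6
Step 9: on WHITE (10,9): turn R to W, flip to black, move to (10,8). |black|=7
Step 10: on BLACK (10,8): turn L to S, flip to white, move to (11,8). |black|=6
Step 11: on WHITE (11,8): turn R to W, flip to black, move to (11,7). |black|=7
Step 12: on WHITE (11,7): turn R to N, flip to black, move to (10,7). |black|=8
Step 13: on WHITE (10,7): turn R to E, flip to black, move to (10,8). |black|=9
Step 14: on WHITE (10,8): turn R to S, flip to black, move to (11,8). |black|=10
Step 15: on BLACK (11,8): turn L to E, flip to white, move to (11,9). |black|=9
Step 16: on BLACK (11,9): turn L to N, flip to white, move to (10,9). |black|=8
Step 17: on BLACK (10,9): turn L to W, flip to white, move to (10,8). |black|=7
Step 18: on BLACK (10,8): turn L to S, flip to white, move to (11,8). |black|=6

Answer: 6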